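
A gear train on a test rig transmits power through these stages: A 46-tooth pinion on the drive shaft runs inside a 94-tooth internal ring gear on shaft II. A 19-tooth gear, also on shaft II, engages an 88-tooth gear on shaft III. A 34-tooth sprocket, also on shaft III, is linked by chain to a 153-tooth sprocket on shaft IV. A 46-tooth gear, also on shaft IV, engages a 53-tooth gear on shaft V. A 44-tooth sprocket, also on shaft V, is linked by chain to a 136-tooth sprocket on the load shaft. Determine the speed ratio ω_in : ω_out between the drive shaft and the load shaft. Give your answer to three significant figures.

Each stage contributes driven/driver: internal gear 94/46 = 2.0435, gear mesh 88/19 = 4.6316, chain 153/34 = 4.5, gear mesh 53/46 = 1.1522, chain 136/44 = 3.0909.
Overall: 2.0435 × 4.6316 × 4.5 × 1.1522 × 3.0909 = 151.68.

152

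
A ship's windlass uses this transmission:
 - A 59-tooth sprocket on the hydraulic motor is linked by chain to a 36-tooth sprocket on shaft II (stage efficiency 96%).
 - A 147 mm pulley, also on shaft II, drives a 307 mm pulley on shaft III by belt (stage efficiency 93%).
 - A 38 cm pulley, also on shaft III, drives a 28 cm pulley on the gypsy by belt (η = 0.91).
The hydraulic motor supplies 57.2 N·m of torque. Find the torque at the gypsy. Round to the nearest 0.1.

After the chain (36/59): 57.2 × 0.61017 × 0.96 = 33.506 N·m
After the belt (307/147): 33.506 × 2.0884 × 0.93 = 65.076 N·m
After the belt (28/38): 65.076 × 0.73684 × 0.91 = 43.635 N·m

43.6 N·m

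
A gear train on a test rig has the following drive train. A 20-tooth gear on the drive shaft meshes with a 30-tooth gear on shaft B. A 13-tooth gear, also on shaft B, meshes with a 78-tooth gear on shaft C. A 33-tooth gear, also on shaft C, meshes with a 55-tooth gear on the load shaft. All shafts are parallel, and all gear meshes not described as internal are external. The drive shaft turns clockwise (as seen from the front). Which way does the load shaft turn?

anticlockwise

the drive shaft → shaft B: external mesh, 1 reversal → CCW.
shaft B → shaft C: external mesh, 1 reversal → CW.
shaft C → the load shaft: external mesh, 1 reversal → CCW.
3 reversals in total — an odd number — so the load shaft turns opposite to the drive shaft.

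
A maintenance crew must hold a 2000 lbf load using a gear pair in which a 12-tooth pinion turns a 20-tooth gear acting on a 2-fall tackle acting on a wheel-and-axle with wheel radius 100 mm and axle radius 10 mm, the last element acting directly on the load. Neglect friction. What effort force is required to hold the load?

60 lbf

Gear pair MA = 20/12 = 1.6667.
Block-and-tackle MA = number of supporting rope parts = 2.
Wheel-and-axle MA = R/r = 100/10 = 10.
Combined ideal MA = 1.6667 × 2 × 10 = 33.333.
Effort = load / MA = 2000 / 33.333 = 60 lbf.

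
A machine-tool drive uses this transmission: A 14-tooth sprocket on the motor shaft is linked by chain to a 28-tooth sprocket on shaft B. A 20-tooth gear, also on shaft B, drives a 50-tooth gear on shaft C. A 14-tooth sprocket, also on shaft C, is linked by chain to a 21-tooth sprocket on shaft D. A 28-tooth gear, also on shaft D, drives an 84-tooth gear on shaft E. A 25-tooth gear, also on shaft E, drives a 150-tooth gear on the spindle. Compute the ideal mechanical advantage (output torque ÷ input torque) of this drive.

135

Each stage contributes driven/driver: chain 28/14 = 2, gear mesh 50/20 = 2.5, chain 21/14 = 1.5, gear mesh 84/28 = 3, gear mesh 150/25 = 6.
Overall: 2 × 2.5 × 1.5 × 3 × 6 = 135.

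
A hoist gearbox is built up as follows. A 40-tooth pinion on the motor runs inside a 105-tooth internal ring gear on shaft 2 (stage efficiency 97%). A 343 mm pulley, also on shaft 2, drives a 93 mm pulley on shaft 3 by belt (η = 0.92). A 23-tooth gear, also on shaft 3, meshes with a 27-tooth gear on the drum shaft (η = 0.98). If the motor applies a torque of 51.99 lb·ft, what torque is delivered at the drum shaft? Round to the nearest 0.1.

After the internal gear (105/40): 51.99 × 2.625 × 0.97 = 132.38 lb·ft
After the belt (93/343): 132.38 × 0.27114 × 0.92 = 33.022 lb·ft
After the gear mesh (27/23): 33.022 × 1.1739 × 0.98 = 37.989 lb·ft

38.0 lb·ft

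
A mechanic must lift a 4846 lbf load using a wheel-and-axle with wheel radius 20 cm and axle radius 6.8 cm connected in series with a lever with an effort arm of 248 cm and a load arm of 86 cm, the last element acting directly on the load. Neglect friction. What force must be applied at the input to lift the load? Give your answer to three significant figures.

571 lbf

Wheel-and-axle MA = R/r = 20/6.8 = 2.9412.
Lever MA = effort arm / load arm = 248/86 = 2.8837.
Combined ideal MA = 2.9412 × 2.8837 = 8.4815.
Effort = load / MA = 4846 / 8.4815 = 571.36 lbf.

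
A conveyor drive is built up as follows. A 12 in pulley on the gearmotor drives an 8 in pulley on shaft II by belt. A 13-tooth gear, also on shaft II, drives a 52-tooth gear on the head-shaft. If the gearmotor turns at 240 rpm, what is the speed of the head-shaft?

90 rpm

the gearmotor → shaft II (belt, 8/12): 240 ÷ 0.66667 = 360 rpm
shaft II → the head-shaft (gear mesh, 52/13): 360 ÷ 4 = 90 rpm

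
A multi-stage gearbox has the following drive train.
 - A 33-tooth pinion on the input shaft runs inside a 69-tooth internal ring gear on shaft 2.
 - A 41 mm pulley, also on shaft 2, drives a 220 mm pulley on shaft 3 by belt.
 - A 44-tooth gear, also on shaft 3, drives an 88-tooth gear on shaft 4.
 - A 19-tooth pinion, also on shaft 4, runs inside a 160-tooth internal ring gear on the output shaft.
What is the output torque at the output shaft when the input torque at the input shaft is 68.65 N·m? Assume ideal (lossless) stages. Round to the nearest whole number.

12972 N·m

After the internal gear (69/33): 68.65 × 2.0909 = 143.54 N·m
After the belt (220/41): 143.54 × 5.3659 = 770.22 N·m
After the gear mesh (88/44): 770.22 × 2 = 1540.4 N·m
After the internal gear (160/19): 1540.4 × 8.4211 = 12972 N·m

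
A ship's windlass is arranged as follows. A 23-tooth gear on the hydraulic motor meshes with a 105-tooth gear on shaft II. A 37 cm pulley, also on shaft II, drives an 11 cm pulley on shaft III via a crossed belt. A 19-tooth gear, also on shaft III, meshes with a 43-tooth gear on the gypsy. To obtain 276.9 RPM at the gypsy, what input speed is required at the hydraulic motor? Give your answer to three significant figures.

851 RPM

Overall ratio R = 4.5652 × 0.2973 × 2.2632 = 3.0716.
Required input speed = output speed × R = 276.9 × 3.0716 = 850.53 RPM.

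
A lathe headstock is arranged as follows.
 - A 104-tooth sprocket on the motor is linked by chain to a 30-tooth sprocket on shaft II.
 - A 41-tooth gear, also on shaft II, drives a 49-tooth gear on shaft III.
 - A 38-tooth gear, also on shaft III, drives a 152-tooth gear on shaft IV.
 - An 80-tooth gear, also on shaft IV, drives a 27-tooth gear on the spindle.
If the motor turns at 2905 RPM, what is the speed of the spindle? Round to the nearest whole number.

the motor → shaft II (chain, 30/104): 2905 ÷ 0.28846 = 10071 RPM
shaft II → shaft III (gear mesh, 49/41): 10071 ÷ 1.1951 = 8426.5 RPM
shaft III → shaft IV (gear mesh, 152/38): 8426.5 ÷ 4 = 2106.6 RPM
shaft IV → the spindle (gear mesh, 27/80): 2106.6 ÷ 0.3375 = 6241.8 RPM

6242 RPM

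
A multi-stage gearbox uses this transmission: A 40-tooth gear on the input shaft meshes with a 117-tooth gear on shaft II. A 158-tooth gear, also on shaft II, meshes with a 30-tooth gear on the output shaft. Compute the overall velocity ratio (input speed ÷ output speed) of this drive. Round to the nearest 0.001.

0.555

Each stage contributes driven/driver: gear mesh 117/40 = 2.925, gear mesh 30/158 = 0.18987.
Overall: 2.925 × 0.18987 = 0.55538.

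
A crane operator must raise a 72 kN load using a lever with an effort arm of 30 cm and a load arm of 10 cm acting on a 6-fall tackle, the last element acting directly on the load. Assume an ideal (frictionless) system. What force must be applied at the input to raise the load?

4 kN

Lever MA = effort arm / load arm = 30/10 = 3.
Block-and-tackle MA = number of supporting rope parts = 6.
Combined ideal MA = 3 × 6 = 18.
Effort = load / MA = 72 / 18 = 4 kN.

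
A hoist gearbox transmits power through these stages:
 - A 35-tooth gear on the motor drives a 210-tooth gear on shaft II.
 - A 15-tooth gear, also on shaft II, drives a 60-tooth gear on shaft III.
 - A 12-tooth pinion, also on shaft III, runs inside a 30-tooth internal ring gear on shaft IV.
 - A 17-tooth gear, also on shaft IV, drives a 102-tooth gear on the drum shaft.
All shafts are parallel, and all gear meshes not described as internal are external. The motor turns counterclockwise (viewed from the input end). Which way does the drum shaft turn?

the motor → shaft II: external mesh, 1 reversal → CW.
shaft II → shaft III: external mesh, 1 reversal → CCW.
shaft III → shaft IV: internal mesh, same direction → CCW.
shaft IV → the drum shaft: external mesh, 1 reversal → CW.
3 reversals in total — an odd number — so the drum shaft turns opposite to the motor.

clockwise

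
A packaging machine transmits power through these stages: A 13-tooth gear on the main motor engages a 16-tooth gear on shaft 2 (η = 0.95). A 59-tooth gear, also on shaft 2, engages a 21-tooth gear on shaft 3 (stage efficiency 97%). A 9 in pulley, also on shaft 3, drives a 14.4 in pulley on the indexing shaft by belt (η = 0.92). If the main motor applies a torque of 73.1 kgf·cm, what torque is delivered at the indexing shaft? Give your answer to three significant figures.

43.4 kgf·cm

gear mesh 16/13 = 1.2308 → τ = 73.1·1.2308·0.95 = 85.471 kgf·cm
gear mesh 21/59 = 0.35593 → τ = 85.471·0.35593·0.97 = 29.509 kgf·cm
belt 14.4/9 = 1.6 → τ = 29.509·1.6·0.92 = 43.437 kgf·cm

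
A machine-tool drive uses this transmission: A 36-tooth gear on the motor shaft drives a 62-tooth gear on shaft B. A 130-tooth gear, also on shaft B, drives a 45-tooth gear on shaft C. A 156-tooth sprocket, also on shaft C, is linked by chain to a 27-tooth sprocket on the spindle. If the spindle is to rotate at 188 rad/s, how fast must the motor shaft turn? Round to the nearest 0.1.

19.4 rad/s

Overall ratio R = 1.7222 × 0.34615 × 0.17308 = 0.10318.
Required input speed = output speed × R = 188 × 0.10318 = 19.398 rad/s.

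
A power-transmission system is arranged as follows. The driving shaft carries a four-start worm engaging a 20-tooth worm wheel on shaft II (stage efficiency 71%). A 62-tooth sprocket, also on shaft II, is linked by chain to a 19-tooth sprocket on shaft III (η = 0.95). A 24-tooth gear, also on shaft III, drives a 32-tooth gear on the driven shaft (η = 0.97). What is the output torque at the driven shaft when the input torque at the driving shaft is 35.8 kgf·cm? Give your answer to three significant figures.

47.9 kgf·cm

After the worm (20/4): 35.8 × 5 × 0.71 = 127.09 kgf·cm
After the chain (19/62): 127.09 × 0.30645 × 0.95 = 37 kgf·cm
After the gear mesh (32/24): 37 × 1.3333 × 0.97 = 47.853 kgf·cm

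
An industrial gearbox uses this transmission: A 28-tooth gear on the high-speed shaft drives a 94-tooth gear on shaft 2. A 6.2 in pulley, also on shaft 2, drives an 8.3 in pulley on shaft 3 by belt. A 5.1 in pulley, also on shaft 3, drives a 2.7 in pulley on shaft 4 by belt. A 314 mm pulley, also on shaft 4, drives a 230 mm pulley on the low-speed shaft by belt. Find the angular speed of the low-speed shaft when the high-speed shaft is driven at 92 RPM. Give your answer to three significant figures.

52.8 RPM

the high-speed shaft → shaft 2 (gear mesh, 94/28): 92 ÷ 3.3571 = 27.404 RPM
shaft 2 → shaft 3 (belt, 8.3/6.2): 27.404 ÷ 1.3387 = 20.471 RPM
shaft 3 → shaft 4 (belt, 2.7/5.1): 20.471 ÷ 0.52941 = 38.667 RPM
shaft 4 → the low-speed shaft (belt, 230/314): 38.667 ÷ 0.73248 = 52.789 RPM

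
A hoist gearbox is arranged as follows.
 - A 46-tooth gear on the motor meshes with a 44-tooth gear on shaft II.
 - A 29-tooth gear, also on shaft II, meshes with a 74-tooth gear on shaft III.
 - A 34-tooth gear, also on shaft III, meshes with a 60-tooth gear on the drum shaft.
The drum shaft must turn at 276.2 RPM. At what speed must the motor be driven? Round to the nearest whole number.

1190 RPM

Overall ratio R = 0.95652 × 2.5517 × 1.7647 = 4.3073.
Required input speed = output speed × R = 276.2 × 4.3073 = 1189.7 RPM.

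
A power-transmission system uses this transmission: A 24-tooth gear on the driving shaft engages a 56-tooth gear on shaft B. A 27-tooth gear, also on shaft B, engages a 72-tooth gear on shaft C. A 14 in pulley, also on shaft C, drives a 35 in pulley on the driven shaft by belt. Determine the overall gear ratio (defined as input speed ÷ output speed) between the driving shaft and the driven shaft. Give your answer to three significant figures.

Each stage contributes driven/driver: gear mesh 56/24 = 2.3333, gear mesh 72/27 = 2.6667, belt 35/14 = 2.5.
Overall: 2.3333 × 2.6667 × 2.5 = 15.556.

15.6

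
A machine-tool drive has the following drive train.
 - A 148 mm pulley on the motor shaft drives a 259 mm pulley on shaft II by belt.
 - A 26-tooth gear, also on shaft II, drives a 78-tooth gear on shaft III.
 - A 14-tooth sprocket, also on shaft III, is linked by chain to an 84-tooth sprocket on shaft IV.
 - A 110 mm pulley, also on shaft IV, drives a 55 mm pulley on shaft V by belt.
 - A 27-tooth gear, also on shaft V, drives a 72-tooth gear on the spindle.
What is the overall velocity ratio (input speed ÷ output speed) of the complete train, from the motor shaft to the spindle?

42

Each stage contributes driven/driver: belt 259/148 = 1.75, gear mesh 78/26 = 3, chain 84/14 = 6, belt 55/110 = 0.5, gear mesh 72/27 = 2.6667.
Overall: 1.75 × 3 × 6 × 0.5 × 2.6667 = 42.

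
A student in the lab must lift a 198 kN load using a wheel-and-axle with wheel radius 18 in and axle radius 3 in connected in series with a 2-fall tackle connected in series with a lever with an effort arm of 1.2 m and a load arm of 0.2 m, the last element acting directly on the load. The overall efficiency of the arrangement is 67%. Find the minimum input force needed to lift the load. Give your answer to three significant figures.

4.10 kN

Wheel-and-axle MA = R/r = 18/3 = 6.
Block-and-tackle MA = number of supporting rope parts = 2.
Lever MA = effort arm / load arm = 1.2/0.2 = 6.
Combined ideal MA = 6 × 2 × 6 = 72.
Actual MA = 72 × 0.67 = 48.24.
Effort = load / actual MA = 198 / 48.24 = 4.1045 kN.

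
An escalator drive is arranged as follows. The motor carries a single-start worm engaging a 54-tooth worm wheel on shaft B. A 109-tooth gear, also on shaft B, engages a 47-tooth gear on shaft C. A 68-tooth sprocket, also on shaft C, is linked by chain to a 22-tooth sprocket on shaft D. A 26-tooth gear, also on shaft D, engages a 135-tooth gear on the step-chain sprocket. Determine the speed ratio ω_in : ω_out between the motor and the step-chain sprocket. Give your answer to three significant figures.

39.1

Each stage contributes driven/driver: worm 54/1 = 54, gear mesh 47/109 = 0.43119, chain 22/68 = 0.32353, gear mesh 135/26 = 5.1923.
Overall: 54 × 0.43119 × 0.32353 × 5.1923 = 39.115.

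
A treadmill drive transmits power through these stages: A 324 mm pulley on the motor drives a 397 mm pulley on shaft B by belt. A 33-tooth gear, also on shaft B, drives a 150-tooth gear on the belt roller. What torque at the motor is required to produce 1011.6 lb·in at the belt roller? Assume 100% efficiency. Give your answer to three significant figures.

182 lb·in

Overall ratio R = 1.2253 × 4.5455 = 5.5696.
Input torque = output torque / R = 1011.6 / 5.5696 = 181.63 lb·in.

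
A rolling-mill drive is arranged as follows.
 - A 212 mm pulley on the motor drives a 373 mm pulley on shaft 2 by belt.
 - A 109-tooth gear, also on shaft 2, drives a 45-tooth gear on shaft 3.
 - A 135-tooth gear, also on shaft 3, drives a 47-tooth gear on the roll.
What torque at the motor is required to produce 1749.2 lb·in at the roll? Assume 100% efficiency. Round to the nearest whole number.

6917 lb·in

Overall ratio R = 1.7594 × 0.41284 × 0.34815 = 0.25289.
Input torque = output torque / R = 1749.2 / 0.25289 = 6917 lb·in.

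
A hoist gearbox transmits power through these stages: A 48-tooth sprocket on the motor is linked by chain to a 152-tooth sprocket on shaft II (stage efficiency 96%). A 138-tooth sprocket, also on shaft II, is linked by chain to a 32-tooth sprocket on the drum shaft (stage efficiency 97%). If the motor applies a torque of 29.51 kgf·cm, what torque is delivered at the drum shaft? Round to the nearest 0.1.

20.2 kgf·cm

Chain: ratio = 152/48 = 3.1667; torque at shaft II = 29.51 × 3.1667 × 0.96 = 89.71 kgf·cm.
Chain: ratio = 32/138 = 0.23188; torque at the drum shaft = 89.71 × 0.23188 × 0.97 = 20.178 kgf·cm.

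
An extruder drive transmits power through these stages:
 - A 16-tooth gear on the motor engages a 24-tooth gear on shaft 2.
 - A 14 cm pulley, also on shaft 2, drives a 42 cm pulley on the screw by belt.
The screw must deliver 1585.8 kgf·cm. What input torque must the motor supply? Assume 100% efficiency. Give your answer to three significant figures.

Overall ratio R = 1.5 × 3 = 4.5.
Input torque = output torque / R = 1585.8 / 4.5 = 352.4 kgf·cm.

352 kgf·cm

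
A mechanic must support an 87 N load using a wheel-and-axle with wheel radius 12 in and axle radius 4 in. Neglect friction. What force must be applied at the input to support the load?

29 N

Wheel-and-axle MA = R/r = 12/4 = 3.
Effort = load / MA = 87 / 3 = 29 N.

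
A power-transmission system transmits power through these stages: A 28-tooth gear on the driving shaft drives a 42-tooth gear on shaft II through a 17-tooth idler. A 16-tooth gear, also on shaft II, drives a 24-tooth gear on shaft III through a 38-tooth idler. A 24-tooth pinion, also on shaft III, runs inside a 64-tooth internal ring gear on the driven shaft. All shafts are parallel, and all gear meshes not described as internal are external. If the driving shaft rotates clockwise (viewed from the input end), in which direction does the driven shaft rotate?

clockwise

the driving shaft → shaft II: driver → idler → driven is 2 external meshes, 2 reversals → CW.
shaft II → shaft III: driver → idler → driven is 2 external meshes, 2 reversals → CW.
shaft III → the driven shaft: internal mesh, same direction → CW.
4 reversals in total — an even number — so the driven shaft turns the same way as the driving shaft.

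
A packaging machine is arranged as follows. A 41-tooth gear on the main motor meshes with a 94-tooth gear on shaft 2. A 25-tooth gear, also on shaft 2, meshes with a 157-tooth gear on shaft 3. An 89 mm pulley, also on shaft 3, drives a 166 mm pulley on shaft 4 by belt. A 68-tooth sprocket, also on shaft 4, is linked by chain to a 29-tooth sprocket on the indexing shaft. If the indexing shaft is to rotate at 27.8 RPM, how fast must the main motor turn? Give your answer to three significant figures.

Overall ratio R = 2.2927 × 6.28 × 1.8652 × 0.42647 = 11.453.
Required input speed = output speed × R = 27.8 × 11.453 = 318.39 RPM.

318 RPM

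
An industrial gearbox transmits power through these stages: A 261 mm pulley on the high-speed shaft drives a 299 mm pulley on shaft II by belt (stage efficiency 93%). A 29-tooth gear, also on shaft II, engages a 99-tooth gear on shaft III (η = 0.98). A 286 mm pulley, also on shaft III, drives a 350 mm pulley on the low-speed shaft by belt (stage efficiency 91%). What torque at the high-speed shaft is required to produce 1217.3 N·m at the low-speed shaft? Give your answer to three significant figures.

307 N·m

Overall ratio R = 1.1456 × 3.4138 × 1.2238 = 4.786; overall efficiency η = 0.93 × 0.98 × 0.91 = 0.8294.
Input torque = output torque / (R × η) = 1217.3 / (4.786 × 0.8294) = 306.67 N·m.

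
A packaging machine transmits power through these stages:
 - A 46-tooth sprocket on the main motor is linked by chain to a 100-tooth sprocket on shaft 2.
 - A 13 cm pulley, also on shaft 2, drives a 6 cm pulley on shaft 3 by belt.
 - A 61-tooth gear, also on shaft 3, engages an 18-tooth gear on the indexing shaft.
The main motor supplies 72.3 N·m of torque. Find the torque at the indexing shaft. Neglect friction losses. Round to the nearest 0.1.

21.4 N·m

Chain: ratio = 100/46 = 2.1739; torque at shaft 2 = 72.3 × 2.1739 = 157.17 N·m.
Belt: ratio = 6/13 = 0.46154; torque at shaft 3 = 157.17 × 0.46154 = 72.542 N·m.
Gear mesh: ratio = 18/61 = 0.29508; torque at the indexing shaft = 72.542 × 0.29508 = 21.406 N·m.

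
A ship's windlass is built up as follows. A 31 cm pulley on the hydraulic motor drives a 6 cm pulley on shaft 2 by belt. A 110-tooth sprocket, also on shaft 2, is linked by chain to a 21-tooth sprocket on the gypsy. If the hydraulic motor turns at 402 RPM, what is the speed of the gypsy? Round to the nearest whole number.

the hydraulic motor → shaft 2 (belt, 6/31): 402 ÷ 0.19355 = 2077 RPM
shaft 2 → the gypsy (chain, 21/110): 2077 ÷ 0.19091 = 10880 RPM

10880 RPM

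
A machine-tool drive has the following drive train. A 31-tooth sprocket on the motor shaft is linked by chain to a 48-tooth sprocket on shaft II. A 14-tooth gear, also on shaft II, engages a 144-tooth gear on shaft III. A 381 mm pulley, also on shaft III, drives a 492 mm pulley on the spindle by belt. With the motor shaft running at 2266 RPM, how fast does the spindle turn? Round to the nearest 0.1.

110.2 RPM

the motor shaft → shaft II (chain, 48/31): 2266 ÷ 1.5484 = 1463.5 RPM
shaft II → shaft III (gear mesh, 144/14): 1463.5 ÷ 10.286 = 142.28 RPM
shaft III → the spindle (belt, 492/381): 142.28 ÷ 1.2913 = 110.18 RPM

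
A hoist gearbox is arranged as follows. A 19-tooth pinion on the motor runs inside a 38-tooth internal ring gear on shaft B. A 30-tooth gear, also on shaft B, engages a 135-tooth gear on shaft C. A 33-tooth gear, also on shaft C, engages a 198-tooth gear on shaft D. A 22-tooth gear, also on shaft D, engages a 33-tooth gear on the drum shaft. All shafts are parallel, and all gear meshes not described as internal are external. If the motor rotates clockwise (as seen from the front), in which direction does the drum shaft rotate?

counterclockwise

the motor → shaft B: internal mesh, same direction → CW.
shaft B → shaft C: external mesh, 1 reversal → CCW.
shaft C → shaft D: external mesh, 1 reversal → CW.
shaft D → the drum shaft: external mesh, 1 reversal → CCW.
3 reversals in total — an odd number — so the drum shaft turns opposite to the motor.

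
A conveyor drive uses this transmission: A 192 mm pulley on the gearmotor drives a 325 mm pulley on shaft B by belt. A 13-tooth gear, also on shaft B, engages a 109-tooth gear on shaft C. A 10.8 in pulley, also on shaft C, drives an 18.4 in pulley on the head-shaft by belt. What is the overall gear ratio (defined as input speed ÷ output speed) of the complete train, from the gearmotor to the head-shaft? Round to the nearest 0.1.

24.2

Each stage contributes driven/driver: belt 325/192 = 1.6927, gear mesh 109/13 = 8.3846, belt 18.4/10.8 = 1.7037.
Overall: 1.6927 × 8.3846 × 1.7037 = 24.18.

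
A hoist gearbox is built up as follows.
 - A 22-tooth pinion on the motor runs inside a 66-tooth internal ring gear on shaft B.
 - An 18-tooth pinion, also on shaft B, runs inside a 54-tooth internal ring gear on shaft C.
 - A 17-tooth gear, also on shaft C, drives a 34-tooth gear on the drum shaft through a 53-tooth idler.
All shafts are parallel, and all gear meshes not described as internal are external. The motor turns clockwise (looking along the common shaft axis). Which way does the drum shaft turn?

clockwise

the motor → shaft B: internal mesh, same direction → CW.
shaft B → shaft C: internal mesh, same direction → CW.
shaft C → the drum shaft: driver → idler → driven is 2 external meshes, 2 reversals → CW.
2 reversals in total — an even number — so the drum shaft turns the same way as the motor.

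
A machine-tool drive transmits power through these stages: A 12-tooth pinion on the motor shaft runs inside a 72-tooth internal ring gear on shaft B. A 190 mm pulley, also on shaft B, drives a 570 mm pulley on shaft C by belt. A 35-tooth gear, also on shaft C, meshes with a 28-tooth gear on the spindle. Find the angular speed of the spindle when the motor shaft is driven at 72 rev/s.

5 rev/s

Internal gear: ratio = 72/12 = 6, so shaft B turns at 72 / 6 = 12 rev/s.
Belt: ratio = 570/190 = 3, so shaft C turns at 12 / 3 = 4 rev/s.
Gear mesh: ratio = 28/35 = 0.8, so the spindle turns at 4 / 0.8 = 5 rev/s.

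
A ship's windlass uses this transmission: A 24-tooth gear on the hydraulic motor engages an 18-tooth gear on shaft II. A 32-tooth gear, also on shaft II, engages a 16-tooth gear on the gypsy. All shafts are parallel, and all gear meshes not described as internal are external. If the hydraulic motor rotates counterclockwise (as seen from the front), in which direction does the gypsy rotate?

the hydraulic motor → shaft II: external mesh, 1 reversal → CW.
shaft II → the gypsy: external mesh, 1 reversal → CCW.
2 reversals in total — an even number — so the gypsy turns the same way as the hydraulic motor.

counterclockwise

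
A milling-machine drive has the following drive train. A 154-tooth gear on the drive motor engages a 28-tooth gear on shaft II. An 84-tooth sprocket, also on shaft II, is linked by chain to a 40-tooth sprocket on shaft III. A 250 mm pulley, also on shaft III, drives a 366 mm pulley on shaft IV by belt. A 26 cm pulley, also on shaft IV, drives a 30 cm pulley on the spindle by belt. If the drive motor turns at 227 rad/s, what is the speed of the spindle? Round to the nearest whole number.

Gear mesh: ratio = 28/154 = 0.18182, so shaft II turns at 227 / 0.18182 = 1248.5 rad/s.
Chain: ratio = 40/84 = 0.47619, so shaft III turns at 1248.5 / 0.47619 = 2621.9 rad/s.
Belt: ratio = 366/250 = 1.464, so shaft IV turns at 2621.9 / 1.464 = 1790.9 rad/s.
Belt: ratio = 30/26 = 1.1538, so the spindle turns at 1790.9 / 1.1538 = 1552.1 rad/s.

1552 rad/s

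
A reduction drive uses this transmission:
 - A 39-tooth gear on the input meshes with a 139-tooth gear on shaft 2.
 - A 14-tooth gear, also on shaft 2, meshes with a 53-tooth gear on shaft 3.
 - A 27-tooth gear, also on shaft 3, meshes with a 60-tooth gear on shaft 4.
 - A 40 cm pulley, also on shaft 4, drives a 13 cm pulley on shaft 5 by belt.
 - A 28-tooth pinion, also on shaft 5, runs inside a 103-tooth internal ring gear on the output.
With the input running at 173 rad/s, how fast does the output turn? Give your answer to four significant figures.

Gear mesh: ratio = 139/39 = 3.5641, so shaft 2 turns at 173 / 3.5641 = 48.54 rad/s.
Gear mesh: ratio = 53/14 = 3.7857, so shaft 3 turns at 48.54 / 3.7857 = 12.822 rad/s.
Gear mesh: ratio = 60/27 = 2.2222, so shaft 4 turns at 12.822 / 2.2222 = 5.7698 rad/s.
Belt: ratio = 13/40 = 0.325, so shaft 5 turns at 5.7698 / 0.325 = 17.753 rad/s.
Internal gear: ratio = 103/28 = 3.6786, so the output turns at 17.753 / 3.6786 = 4.8261 rad/s.

4.826 rad/s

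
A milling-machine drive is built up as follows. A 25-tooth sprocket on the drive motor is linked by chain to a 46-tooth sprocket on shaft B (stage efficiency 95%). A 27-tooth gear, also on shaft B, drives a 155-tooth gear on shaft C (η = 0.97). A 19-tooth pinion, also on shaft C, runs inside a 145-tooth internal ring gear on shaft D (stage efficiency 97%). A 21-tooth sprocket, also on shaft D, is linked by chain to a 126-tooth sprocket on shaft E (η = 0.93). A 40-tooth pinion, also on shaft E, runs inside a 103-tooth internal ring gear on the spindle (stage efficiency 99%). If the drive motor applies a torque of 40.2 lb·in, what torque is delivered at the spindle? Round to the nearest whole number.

41204 lb·in

After the chain (46/25): 40.2 × 1.84 × 0.95 = 70.27 lb·in
After the gear mesh (155/27): 70.27 × 5.7407 × 0.97 = 391.3 lb·in
After the internal gear (145/19): 391.3 × 7.6316 × 0.97 = 2896.6 lb·in
After the chain (126/21): 2896.6 × 6 × 0.93 = 16163 lb·in
After the internal gear (103/40): 16163 × 2.575 × 0.99 = 41204 lb·in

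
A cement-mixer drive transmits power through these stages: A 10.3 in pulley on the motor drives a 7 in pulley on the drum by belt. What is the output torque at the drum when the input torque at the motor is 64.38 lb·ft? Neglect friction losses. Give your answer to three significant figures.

After the belt (7/10.3): 64.38 × 0.67961 = 43.753 lb·ft

43.8 lb·ft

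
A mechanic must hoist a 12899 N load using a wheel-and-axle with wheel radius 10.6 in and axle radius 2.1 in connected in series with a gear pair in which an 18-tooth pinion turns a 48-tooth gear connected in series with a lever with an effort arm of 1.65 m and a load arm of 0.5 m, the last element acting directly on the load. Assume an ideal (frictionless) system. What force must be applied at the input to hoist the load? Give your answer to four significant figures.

290.4 N

Wheel-and-axle MA = R/r = 10.6/2.1 = 5.0476.
Gear pair MA = 48/18 = 2.6667.
Lever MA = effort arm / load arm = 1.65/0.5 = 3.3.
Combined ideal MA = 5.0476 × 2.6667 × 3.3 = 44.419.
Effort = load / MA = 12899 / 44.419 = 290.39 N.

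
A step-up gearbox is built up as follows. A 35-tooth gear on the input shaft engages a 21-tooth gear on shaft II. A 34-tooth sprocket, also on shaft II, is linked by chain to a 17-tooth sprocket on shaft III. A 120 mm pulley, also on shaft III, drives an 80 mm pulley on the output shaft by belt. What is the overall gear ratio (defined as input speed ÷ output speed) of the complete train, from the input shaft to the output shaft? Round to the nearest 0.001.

0.200

Each stage contributes driven/driver: gear mesh 21/35 = 0.6, chain 17/34 = 0.5, belt 80/120 = 0.66667.
Overall: 0.6 × 0.5 × 0.66667 = 0.2.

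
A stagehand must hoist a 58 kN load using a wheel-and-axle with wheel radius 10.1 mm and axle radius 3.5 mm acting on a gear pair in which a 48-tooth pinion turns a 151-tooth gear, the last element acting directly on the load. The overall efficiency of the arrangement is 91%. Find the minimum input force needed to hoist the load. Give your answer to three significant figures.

7.02 kN

Wheel-and-axle MA = R/r = 10.1/3.5 = 2.8857.
Gear pair MA = 151/48 = 3.1458.
Combined ideal MA = 2.8857 × 3.1458 = 9.078.
Actual MA = 9.078 × 0.91 = 8.261.
Effort = load / actual MA = 58 / 8.261 = 7.021 kN.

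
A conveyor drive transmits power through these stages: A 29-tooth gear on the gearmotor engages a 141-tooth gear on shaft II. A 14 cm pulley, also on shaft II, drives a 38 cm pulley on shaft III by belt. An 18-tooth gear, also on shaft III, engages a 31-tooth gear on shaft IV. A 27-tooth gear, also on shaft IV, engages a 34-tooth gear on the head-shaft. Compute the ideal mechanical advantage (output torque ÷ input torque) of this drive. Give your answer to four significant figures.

Each stage contributes driven/driver: gear mesh 141/29 = 4.8621, belt 38/14 = 2.7143, gear mesh 31/18 = 1.7222, gear mesh 34/27 = 1.2593.
Overall: 4.8621 × 2.7143 × 1.7222 × 1.2593 = 28.621.

28.62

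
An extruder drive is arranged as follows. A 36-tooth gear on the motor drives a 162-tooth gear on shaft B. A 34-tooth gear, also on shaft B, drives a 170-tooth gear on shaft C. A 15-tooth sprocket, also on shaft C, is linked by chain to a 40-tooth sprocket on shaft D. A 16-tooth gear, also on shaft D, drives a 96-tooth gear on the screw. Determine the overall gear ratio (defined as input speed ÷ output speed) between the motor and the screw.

Each stage contributes driven/driver: gear mesh 162/36 = 4.5, gear mesh 170/34 = 5, chain 40/15 = 2.6667, gear mesh 96/16 = 6.
Overall: 4.5 × 5 × 2.6667 × 6 = 360.

360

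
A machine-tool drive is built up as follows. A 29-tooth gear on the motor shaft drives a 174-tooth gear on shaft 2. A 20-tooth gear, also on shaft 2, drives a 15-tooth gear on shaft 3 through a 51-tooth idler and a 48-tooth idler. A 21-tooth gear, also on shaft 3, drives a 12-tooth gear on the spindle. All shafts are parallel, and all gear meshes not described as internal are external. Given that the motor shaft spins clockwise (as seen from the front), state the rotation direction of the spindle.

counterclockwise

the motor shaft → shaft 2: external mesh, 1 reversal → CCW.
shaft 2 → shaft 3: driver → idler → idler → driven is 3 external meshes, 3 reversals → CW.
shaft 3 → the spindle: external mesh, 1 reversal → CCW.
5 reversals in total — an odd number — so the spindle turns opposite to the motor shaft.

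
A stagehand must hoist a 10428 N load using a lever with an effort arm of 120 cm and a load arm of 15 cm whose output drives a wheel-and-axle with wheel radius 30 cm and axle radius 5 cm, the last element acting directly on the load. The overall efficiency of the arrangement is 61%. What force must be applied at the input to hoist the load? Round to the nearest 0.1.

Lever MA = effort arm / load arm = 120/15 = 8.
Wheel-and-axle MA = R/r = 30/5 = 6.
Combined ideal MA = 8 × 6 = 48.
Actual MA = 48 × 0.61 = 29.28.
Effort = load / actual MA = 10428 / 29.28 = 356.15 N.

356.1 N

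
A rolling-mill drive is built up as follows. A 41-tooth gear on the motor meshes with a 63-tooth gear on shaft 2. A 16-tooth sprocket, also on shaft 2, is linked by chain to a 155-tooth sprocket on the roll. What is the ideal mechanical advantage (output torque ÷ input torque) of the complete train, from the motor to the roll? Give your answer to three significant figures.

Each stage contributes driven/driver: gear mesh 63/41 = 1.5366, chain 155/16 = 9.6875.
Overall: 1.5366 × 9.6875 = 14.886.

14.9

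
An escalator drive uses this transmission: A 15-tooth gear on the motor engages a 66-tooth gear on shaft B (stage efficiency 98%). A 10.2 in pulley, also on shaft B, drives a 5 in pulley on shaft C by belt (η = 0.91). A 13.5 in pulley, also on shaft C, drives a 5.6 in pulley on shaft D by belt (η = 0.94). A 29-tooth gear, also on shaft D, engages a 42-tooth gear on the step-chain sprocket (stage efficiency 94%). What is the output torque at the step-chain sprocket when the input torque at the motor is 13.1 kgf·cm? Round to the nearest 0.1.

Gear mesh: ratio = 66/15 = 4.4; torque at shaft B = 13.1 × 4.4 × 0.98 = 56.487 kgf·cm.
Belt: ratio = 5/10.2 = 0.4902; torque at shaft C = 56.487 × 0.4902 × 0.91 = 25.198 kgf·cm.
Belt: ratio = 5.6/13.5 = 0.41481; torque at shaft D = 25.198 × 0.41481 × 0.94 = 9.8252 kgf·cm.
Gear mesh: ratio = 42/29 = 1.4483; torque at the step-chain sprocket = 9.8252 × 1.4483 × 0.94 = 13.376 kgf·cm.

13.4 kgf·cm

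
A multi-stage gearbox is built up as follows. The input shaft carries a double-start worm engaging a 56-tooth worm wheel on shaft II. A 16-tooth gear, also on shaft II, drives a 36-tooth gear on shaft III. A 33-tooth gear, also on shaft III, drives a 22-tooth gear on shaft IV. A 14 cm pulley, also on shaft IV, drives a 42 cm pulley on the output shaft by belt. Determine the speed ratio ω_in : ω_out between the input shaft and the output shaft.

126

Each stage contributes driven/driver: worm 56/2 = 28, gear mesh 36/16 = 2.25, gear mesh 22/33 = 0.66667, belt 42/14 = 3.
Overall: 28 × 2.25 × 0.66667 × 3 = 126.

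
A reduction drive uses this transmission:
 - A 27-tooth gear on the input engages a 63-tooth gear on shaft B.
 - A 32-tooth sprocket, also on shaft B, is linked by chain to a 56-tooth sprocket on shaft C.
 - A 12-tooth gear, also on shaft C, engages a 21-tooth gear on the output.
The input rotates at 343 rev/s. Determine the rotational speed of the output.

gear mesh 63/27 = 2.3333 → 343/2.3333 = 147 rev/s
chain 56/32 = 1.75 → 147/1.75 = 84 rev/s
gear mesh 21/12 = 1.75 → 84/1.75 = 48 rev/s

48 rev/s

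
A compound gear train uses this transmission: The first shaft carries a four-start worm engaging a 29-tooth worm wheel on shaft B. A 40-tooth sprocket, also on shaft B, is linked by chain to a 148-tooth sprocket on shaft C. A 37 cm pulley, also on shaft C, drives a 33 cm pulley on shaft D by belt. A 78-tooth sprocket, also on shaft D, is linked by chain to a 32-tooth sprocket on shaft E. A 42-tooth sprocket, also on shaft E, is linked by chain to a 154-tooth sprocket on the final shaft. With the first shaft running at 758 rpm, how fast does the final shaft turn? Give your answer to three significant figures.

21.1 rpm

worm 29/4 = 7.25 → 758/7.25 = 104.55 rpm
chain 148/40 = 3.7 → 104.55/3.7 = 28.257 rpm
belt 33/37 = 0.89189 → 28.257/0.89189 = 31.682 rpm
chain 32/78 = 0.41026 → 31.682/0.41026 = 77.226 rpm
chain 154/42 = 3.6667 → 77.226/3.6667 = 21.062 rpm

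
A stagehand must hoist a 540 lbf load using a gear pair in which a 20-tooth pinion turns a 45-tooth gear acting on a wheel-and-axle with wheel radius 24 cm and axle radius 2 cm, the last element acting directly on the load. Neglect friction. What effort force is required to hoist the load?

20 lbf

Gear pair MA = 45/20 = 2.25.
Wheel-and-axle MA = R/r = 24/2 = 12.
Combined ideal MA = 2.25 × 12 = 27.
Effort = load / MA = 540 / 27 = 20 lbf.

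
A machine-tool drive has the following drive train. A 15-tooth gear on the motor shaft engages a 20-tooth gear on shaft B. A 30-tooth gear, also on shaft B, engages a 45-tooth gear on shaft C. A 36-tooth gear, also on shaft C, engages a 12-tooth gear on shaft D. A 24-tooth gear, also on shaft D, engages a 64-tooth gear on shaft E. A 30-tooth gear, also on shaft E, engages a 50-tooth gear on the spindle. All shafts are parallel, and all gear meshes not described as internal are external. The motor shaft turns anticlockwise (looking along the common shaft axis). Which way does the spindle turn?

clockwise

the motor shaft → shaft B: external mesh, 1 reversal → CW.
shaft B → shaft C: external mesh, 1 reversal → CCW.
shaft C → shaft D: external mesh, 1 reversal → CW.
shaft D → shaft E: external mesh, 1 reversal → CCW.
shaft E → the spindle: external mesh, 1 reversal → CW.
5 reversals in total — an odd number — so the spindle turns opposite to the motor shaft.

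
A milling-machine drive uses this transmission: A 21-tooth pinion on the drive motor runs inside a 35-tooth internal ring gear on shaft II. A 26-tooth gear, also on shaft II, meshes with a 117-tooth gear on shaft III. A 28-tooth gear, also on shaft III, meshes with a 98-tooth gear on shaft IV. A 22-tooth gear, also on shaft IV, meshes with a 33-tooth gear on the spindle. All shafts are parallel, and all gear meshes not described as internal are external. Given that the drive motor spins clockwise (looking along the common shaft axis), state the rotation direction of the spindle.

anticlockwise

the drive motor → shaft II: internal mesh, same direction → CW.
shaft II → shaft III: external mesh, 1 reversal → CCW.
shaft III → shaft IV: external mesh, 1 reversal → CW.
shaft IV → the spindle: external mesh, 1 reversal → CCW.
3 reversals in total — an odd number — so the spindle turns opposite to the drive motor.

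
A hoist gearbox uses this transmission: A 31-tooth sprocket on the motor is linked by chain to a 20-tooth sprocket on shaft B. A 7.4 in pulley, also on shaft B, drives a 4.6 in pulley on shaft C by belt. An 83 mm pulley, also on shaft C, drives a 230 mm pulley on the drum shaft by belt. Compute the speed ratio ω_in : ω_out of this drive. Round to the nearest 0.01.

1.11

Each stage contributes driven/driver: chain 20/31 = 0.64516, belt 4.6/7.4 = 0.62162, belt 230/83 = 2.7711.
Overall: 0.64516 × 0.62162 × 2.7711 = 1.1113.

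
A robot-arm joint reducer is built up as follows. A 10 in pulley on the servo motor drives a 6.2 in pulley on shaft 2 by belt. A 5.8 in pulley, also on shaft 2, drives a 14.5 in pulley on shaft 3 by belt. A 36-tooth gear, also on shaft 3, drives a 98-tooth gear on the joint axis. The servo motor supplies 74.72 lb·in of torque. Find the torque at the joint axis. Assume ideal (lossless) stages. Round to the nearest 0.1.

315.3 lb·in

Belt: ratio = 6.2/10 = 0.62; torque at shaft 2 = 74.72 × 0.62 = 46.326 lb·in.
Belt: ratio = 14.5/5.8 = 2.5; torque at shaft 3 = 46.326 × 2.5 = 115.82 lb·in.
Gear mesh: ratio = 98/36 = 2.7222; torque at the joint axis = 115.82 × 2.7222 = 315.28 lb·in.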